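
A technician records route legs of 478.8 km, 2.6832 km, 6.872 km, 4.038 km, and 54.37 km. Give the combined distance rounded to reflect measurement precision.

478.8 km + 2.6832 km + 6.872 km + 4.038 km + 54.37 km = 546.7632 km.
Addition/subtraction keeps the fewest decimal places: 478.8 → 1 decimal place, 2.6832 → 4 decimal places, 6.872 → 3 decimal places, 4.038 → 3 decimal places, 54.37 → 2 decimal places; limit is 1.
Rounded to 1 decimal place: 546.8 km.

546.8 km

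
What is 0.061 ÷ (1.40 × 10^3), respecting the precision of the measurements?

4.4 × 10^-5

0.061 ÷ (1.40 × 10^3) = 0.0000435714285714…
Multiplication/division keeps the fewest significant figures: 0.061 → 2 s.f., 1.40 × 10^3 → 3 s.f.; limit is 2.
Rounded to 2 significant figures: 4.4 × 10^-5.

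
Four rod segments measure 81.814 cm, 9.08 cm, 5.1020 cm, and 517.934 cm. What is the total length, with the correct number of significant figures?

613.93 cm

81.814 cm + 9.08 cm + 5.1020 cm + 517.934 cm = 613.9300 cm.
Addition/subtraction keeps the fewest decimal places: 81.814 → 3 decimal places, 9.08 → 2 decimal places, 5.1020 → 4 decimal places, 517.934 → 3 decimal places; limit is 2.
Rounded to 2 decimal places: 613.93 cm.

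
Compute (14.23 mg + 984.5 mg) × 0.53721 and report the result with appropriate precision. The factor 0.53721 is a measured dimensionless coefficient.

536.5 mg

14.23 mg + 984.5 mg = 998.73 mg; the sum is limited to 1 decimal place (4 s.f.).
Carrying full precision, 998.73 × 0.53721 = 536.5277433 mg; 0.53721 has 5 s.f., so the result keeps min(4, 5) = 4 s.f.
Rounded to 4 significant figures: 536.5 mg.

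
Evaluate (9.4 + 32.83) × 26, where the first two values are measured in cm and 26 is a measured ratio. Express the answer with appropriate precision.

1.1 × 10³ cm

9.4 cm + 32.83 cm = 42.23 cm; the sum is limited to 1 decimal place (3 s.f.).
Carrying full precision, 42.23 × 26 = 1097.98 cm; 26 has 2 s.f., so the result keeps min(3, 2) = 2 s.f.
Rounded to 2 significant figures: 1.1 × 10³ cm.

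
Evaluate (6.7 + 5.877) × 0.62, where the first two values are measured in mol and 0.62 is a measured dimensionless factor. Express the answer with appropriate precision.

7.8 mol

6.7 mol + 5.877 mol = 12.577 mol; the sum is limited to 1 decimal place (3 s.f.).
Carrying full precision, 12.577 × 0.62 = 7.79774 mol; 0.62 has 2 s.f., so the result keeps min(3, 2) = 2 s.f.
Rounded to 2 significant figures: 7.8 mol.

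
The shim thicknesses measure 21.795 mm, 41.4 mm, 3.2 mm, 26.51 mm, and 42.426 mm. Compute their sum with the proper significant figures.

135.3 mm

21.795 mm + 41.4 mm + 3.2 mm + 26.51 mm + 42.426 mm = 135.331 mm.
Addition/subtraction keeps the fewest decimal places: 21.795 → 3 decimal places, 41.4 → 1 decimal place, 3.2 → 1 decimal place, 26.51 → 2 decimal places, 42.426 → 3 decimal places; limit is 1.
Rounded to 1 decimal place: 135.3 mm.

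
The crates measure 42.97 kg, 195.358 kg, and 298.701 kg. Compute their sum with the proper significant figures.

42.97 kg + 195.358 kg + 298.701 kg = 537.029 kg.
Addition/subtraction keeps the fewest decimal places: 42.97 → 2 decimal places, 195.358 → 3 decimal places, 298.701 → 3 decimal places; limit is 2.
Rounded to 2 decimal places: 537.03 kg.

537.03 kg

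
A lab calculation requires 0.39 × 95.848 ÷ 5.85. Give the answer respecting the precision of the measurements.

0.39 × 95.848 ÷ 5.85 = 6.38986666667…
Multiplication/division keeps the fewest significant figures: 0.39 → 2 s.f., 95.848 → 5 s.f., 5.85 → 3 s.f.; limit is 2.
Rounded to 2 significant figures: 6.4.

6.4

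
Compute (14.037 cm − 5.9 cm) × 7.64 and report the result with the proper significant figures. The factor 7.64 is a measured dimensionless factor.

14.037 cm − 5.9 cm = 8.137 cm; the difference is limited to 1 decimal place (2 s.f.).
Carrying full precision, 8.137 × 7.64 = 62.16668 cm; 7.64 has 3 s.f., so the result keeps min(2, 3) = 2 s.f.
Rounded to 2 significant figures: 62 cm.

62 cm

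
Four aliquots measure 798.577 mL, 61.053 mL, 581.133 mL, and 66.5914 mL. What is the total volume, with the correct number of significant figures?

1507.354 mL

798.577 mL + 61.053 mL + 581.133 mL + 66.5914 mL = 1507.3544 mL.
Addition/subtraction keeps the fewest decimal places: 798.577 → 3 decimal places, 61.053 → 3 decimal places, 581.133 → 3 decimal places, 66.5914 → 4 decimal places; limit is 3.
Rounded to 3 decimal places: 1507.354 mL.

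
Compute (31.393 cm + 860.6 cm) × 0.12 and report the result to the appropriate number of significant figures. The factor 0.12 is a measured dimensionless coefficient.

31.393 cm + 860.6 cm = 891.993 cm; the sum is limited to 1 decimal place (4 s.f.).
Carrying full precision, 891.993 × 0.12 = 107.03916 cm; 0.12 has 2 s.f., so the result keeps min(4, 2) = 2 s.f.
Rounded to 2 significant figures: 1.1 × 10^2 cm.

1.1 × 10^2 cm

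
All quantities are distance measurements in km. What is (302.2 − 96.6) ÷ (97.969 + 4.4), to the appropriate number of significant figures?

2.008

302.2 − 96.6 = 205.6, limited to 1 d.p. → 4 s.f.; 97.969 + 4.4 = 102.369, limited to 1 d.p. → 4 s.f.
Carrying full precision, 205.6 ÷ 102.369 = 2.00842051793…; keep min(4, 4) = 4 s.f.
Rounded to 4 significant figures: 2.008.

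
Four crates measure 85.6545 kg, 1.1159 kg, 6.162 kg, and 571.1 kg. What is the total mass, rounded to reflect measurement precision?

85.6545 kg + 1.1159 kg + 6.162 kg + 571.1 kg = 664.0324 kg.
Addition/subtraction keeps the fewest decimal places: 85.6545 → 4 decimal places, 1.1159 → 4 decimal places, 6.162 → 3 decimal places, 571.1 → 1 decimal place; limit is 1.
Rounded to 1 decimal place: 664.0 kg.

664.0 kg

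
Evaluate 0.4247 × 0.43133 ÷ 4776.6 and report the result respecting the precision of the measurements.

0.4247 × 0.43133 ÷ 4776.6 = 0.0000383506785161…
Multiplication/division keeps the fewest significant figures: 0.4247 → 4 s.f., 0.43133 → 5 s.f., 4776.6 → 5 s.f.; limit is 4.
Rounded to 4 significant figures: 3.835 × 10^-5.

3.835 × 10^-5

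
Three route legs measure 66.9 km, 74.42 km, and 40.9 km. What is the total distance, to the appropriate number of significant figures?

66.9 km + 74.42 km + 40.9 km = 182.22 km.
Addition/subtraction keeps the fewest decimal places: 66.9 → 1 decimal place, 74.42 → 2 decimal places, 40.9 → 1 decimal place; limit is 1.
Rounded to 1 decimal place: 182.2 km.

182.2 km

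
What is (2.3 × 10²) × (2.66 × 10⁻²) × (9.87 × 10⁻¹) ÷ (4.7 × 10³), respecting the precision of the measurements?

0.0013

(2.3 × 10²) × (2.66 × 10⁻²) × (9.87 × 10⁻¹) ÷ (4.7 × 10³) = 0.00128478
Multiplication/division keeps the fewest significant figures: 2.3 × 10² → 2 s.f., 2.66 × 10⁻² → 3 s.f., 9.87 × 10⁻¹ → 3 s.f., 4.7 × 10³ → 2 s.f.; limit is 2.
Rounded to 2 significant figures: 0.0013.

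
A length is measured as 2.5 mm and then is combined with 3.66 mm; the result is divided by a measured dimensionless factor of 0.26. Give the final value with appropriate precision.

24 mm

2.5 mm + 3.66 mm = 6.16 mm; the sum is limited to 1 decimal place (2 s.f.).
Carrying full precision, 6.16 ÷ 0.26 = 23.6923076923… mm; 0.26 has 2 s.f., so the result keeps min(2, 2) = 2 s.f.
Rounded to 2 significant figures: 24 mm.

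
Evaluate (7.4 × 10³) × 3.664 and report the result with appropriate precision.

(7.4 × 10³) × 3.664 = 27113.6
Multiplication/division keeps the fewest significant figures: 7.4 × 10³ → 2 s.f., 3.664 → 4 s.f.; limit is 2.
Rounded to 2 significant figures: 2.7 × 10⁴.

2.7 × 10⁴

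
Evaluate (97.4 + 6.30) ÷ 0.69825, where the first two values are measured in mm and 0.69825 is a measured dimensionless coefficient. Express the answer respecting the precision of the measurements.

97.4 mm + 6.30 mm = 103.70 mm; the sum is limited to 1 decimal place (4 s.f.).
Carrying full precision, 103.70 ÷ 0.69825 = 148.514142499… mm; 0.69825 has 5 s.f., so the result keeps min(4, 5) = 4 s.f.
Rounded to 4 significant figures: 148.5 mm.

148.5 mm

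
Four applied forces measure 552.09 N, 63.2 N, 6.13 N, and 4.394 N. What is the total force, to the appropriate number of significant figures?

552.09 N + 63.2 N + 6.13 N + 4.394 N = 625.814 N.
Addition/subtraction keeps the fewest decimal places: 552.09 → 2 decimal places, 63.2 → 1 decimal place, 6.13 → 2 decimal places, 4.394 → 3 decimal places; limit is 1.
Rounded to 1 decimal place: 625.8 N.

625.8 N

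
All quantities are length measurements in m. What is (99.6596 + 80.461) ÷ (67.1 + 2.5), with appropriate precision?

99.6596 + 80.461 = 180.1206, limited to 3 d.p. → 6 s.f.; 67.1 + 2.5 = 69.6, limited to 1 d.p. → 3 s.f.
Carrying full precision, 180.1206 ÷ 69.6 = 2.58793965517…; keep min(6, 3) = 3 s.f.
Rounded to 3 significant figures: 2.59.

2.59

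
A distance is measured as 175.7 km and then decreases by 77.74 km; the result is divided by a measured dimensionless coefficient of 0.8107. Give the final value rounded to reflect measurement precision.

121 km

175.7 km − 77.74 km = 97.96 km; the difference is limited to 1 decimal place (3 s.f.).
Carrying full precision, 97.96 ÷ 0.8107 = 120.833847292… km; 0.8107 has 4 s.f., so the result keeps min(3, 4) = 3 s.f.
Rounded to 3 significant figures: 121 km.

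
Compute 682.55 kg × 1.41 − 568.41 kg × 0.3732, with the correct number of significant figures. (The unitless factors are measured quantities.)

750. kg

682.55 × 1.41 = 962.3955 → 962 kg (3 s.f., last digit at the 10^0 place).
568.41 × 0.3732 = 212.130612 → 212.1 kg (4 s.f., last digit at the 10^-1 place).
Difference: 750.264888 kg; keep the coarser place, 10^0.
Result: 750. kg.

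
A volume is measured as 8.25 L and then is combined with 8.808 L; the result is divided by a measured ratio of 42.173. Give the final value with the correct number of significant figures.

8.25 L + 8.808 L = 17.058 L; the sum is limited to 2 decimal places (4 s.f.).
Carrying full precision, 17.058 ÷ 42.173 = 0.404476797951… L; 42.173 has 5 s.f., so the result keeps min(4, 5) = 4 s.f.
Rounded to 4 significant figures: 0.4045 L.

0.4045 L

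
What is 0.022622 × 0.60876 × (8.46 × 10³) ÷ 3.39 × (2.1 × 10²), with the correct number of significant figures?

7.2 × 10³

0.022622 × 0.60876 × (8.46 × 10³) ÷ 3.39 × (2.1 × 10²) = 7217.17217344…
Multiplication/division keeps the fewest significant figures: 0.022622 → 5 s.f., 0.60876 → 5 s.f., 8.46 × 10³ → 3 s.f., 3.39 → 3 s.f., 2.1 × 10² → 2 s.f.; limit is 2.
Rounded to 2 significant figures: 7.2 × 10³.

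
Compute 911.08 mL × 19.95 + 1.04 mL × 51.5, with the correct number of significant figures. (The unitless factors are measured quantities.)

911.08 × 19.95 = 18176.046 → 1.818 × 10^4 mL (4 s.f., last digit at the 10^1 place).
1.04 × 51.5 = 53.56 → 53.6 mL (3 s.f., last digit at the 10^-1 place).
Sum: 18229.606 mL; keep the coarser place, 10^1.
Result: 1.823 × 10^4 mL.

1.823 × 10^4 mL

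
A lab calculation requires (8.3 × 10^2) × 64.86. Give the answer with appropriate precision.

(8.3 × 10^2) × 64.86 = 53833.8
Multiplication/division keeps the fewest significant figures: 8.3 × 10^2 → 2 s.f., 64.86 → 4 s.f.; limit is 2.
Rounded to 2 significant figures: 5.4 × 10^4.

5.4 × 10^4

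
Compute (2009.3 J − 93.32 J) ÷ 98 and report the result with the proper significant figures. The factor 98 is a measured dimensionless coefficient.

2.0 × 10¹ J

2009.3 J − 93.32 J = 1915.98 J; the difference is limited to 1 decimal place (5 s.f.).
Carrying full precision, 1915.98 ÷ 98 = 19.5508163265… J; 98 has 2 s.f., so the result keeps min(5, 2) = 2 s.f.
Rounded to 2 significant figures: 2.0 × 10¹ J.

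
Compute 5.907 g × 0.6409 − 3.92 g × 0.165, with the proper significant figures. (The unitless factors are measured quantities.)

5.907 × 0.6409 = 3.7857963 → 3.786 g (4 s.f., last digit at the 10^-3 place).
3.92 × 0.165 = 0.6468 → 0.647 g (3 s.f., last digit at the 10^-3 place).
Difference: 3.1389963 g; keep the coarser place, 10^-3.
Result: 3.139 g.

3.139 g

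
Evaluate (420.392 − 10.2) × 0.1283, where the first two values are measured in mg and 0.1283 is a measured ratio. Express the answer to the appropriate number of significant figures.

52.63 mg

420.392 mg − 10.2 mg = 410.192 mg; the difference is limited to 1 decimal place (4 s.f.).
Carrying full precision, 410.192 × 0.1283 = 52.6276336 mg; 0.1283 has 4 s.f., so the result keeps min(4, 4) = 4 s.f.
Rounded to 4 significant figures: 52.63 mg.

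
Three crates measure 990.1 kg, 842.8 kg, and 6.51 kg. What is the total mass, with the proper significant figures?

990.1 kg + 842.8 kg + 6.51 kg = 1839.41 kg.
Addition/subtraction keeps the fewest decimal places: 990.1 → 1 decimal place, 842.8 → 1 decimal place, 6.51 → 2 decimal places; limit is 1.
Rounded to 1 decimal place: 1839.4 kg.

1839.4 kg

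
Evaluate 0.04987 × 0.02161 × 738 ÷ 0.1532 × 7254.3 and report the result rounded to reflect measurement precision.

0.04987 × 0.02161 × 738 ÷ 0.1532 × 7254.3 = 37660.6007442…
Multiplication/division keeps the fewest significant figures: 0.04987 → 4 s.f., 0.02161 → 4 s.f., 738 → 3 s.f., 0.1532 → 4 s.f., 7254.3 → 5 s.f.; limit is 3.
Rounded to 3 significant figures: 3.77 × 10^4.

3.77 × 10^4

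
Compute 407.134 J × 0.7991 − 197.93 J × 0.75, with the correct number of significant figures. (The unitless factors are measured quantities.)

407.134 × 0.7991 = 325.3407794 → 325.3 J (4 s.f., last digit at the 10^-1 place).
197.93 × 0.75 = 148.4475 → 1.5 × 10^2 J (2 s.f., last digit at the 10^1 place).
Difference: 176.8932794 J; keep the coarser place, 10^1.
Result: 1.8 × 10^2 J.

1.8 × 10^2 J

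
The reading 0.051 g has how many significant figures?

2

0.051: leading zeros are not significant.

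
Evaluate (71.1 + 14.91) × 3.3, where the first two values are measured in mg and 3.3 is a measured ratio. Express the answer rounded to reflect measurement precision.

2.8 × 10² mg

71.1 mg + 14.91 mg = 86.01 mg; the sum is limited to 1 decimal place (3 s.f.).
Carrying full precision, 86.01 × 3.3 = 283.833 mg; 3.3 has 2 s.f., so the result keeps min(3, 2) = 2 s.f.
Rounded to 2 significant figures: 2.8 × 10² mg.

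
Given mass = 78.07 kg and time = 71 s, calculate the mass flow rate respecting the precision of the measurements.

mass flow rate = 78.07 kg ÷ 71 s = 1.09957746479… kg/s.
78.07 has 4 significant figures; 71 has 2.
Division/multiplication keeps the fewest: 2 significant figures.
Rounded: 1.1 kg/s.

1.1 kg/s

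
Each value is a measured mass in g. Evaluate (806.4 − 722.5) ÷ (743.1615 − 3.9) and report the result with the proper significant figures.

0.113

806.4 − 722.5 = 83.9, limited to 1 d.p. → 3 s.f.; 743.1615 − 3.9 = 739.2615, limited to 1 d.p. → 4 s.f.
Carrying full precision, 83.9 ÷ 739.2615 = 0.113491639968…; keep min(3, 4) = 3 s.f.
Rounded to 3 significant figures: 0.113.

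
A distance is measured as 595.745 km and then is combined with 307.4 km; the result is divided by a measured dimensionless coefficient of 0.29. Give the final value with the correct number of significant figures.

3.1 × 10^3 km

595.745 km + 307.4 km = 903.145 km; the sum is limited to 1 decimal place (4 s.f.).
Carrying full precision, 903.145 ÷ 0.29 = 3114.29310345… km; 0.29 has 2 s.f., so the result keeps min(4, 2) = 2 s.f.
Rounded to 2 significant figures: 3.1 × 10^3 km.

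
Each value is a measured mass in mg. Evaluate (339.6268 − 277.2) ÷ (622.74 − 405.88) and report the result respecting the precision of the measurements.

339.6268 − 277.2 = 62.4268, limited to 1 d.p. → 3 s.f.; 622.74 − 405.88 = 216.86, limited to 2 d.p. → 5 s.f.
Carrying full precision, 62.4268 ÷ 216.86 = 0.287866826524…; keep min(3, 5) = 3 s.f.
Rounded to 3 significant figures: 0.288.

0.288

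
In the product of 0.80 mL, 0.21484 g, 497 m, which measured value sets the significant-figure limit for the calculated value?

0.80 mL → 2 s.f.; 0.21484 g → 5 s.f.; 497 m → 3 s.f.
The fewest is 2 significant figures, from 0.80 mL.

0.80 mL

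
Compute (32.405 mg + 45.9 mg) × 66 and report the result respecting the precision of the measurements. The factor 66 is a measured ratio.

32.405 mg + 45.9 mg = 78.305 mg; the sum is limited to 1 decimal place (3 s.f.).
Carrying full precision, 78.305 × 66 = 5168.13 mg; 66 has 2 s.f., so the result keeps min(3, 2) = 2 s.f.
Rounded to 2 significant figures: 5.2 × 10^3 mg.

5.2 × 10^3 mg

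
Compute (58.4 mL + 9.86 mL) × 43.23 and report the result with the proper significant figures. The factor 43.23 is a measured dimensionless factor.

2.95 × 10³ mL

58.4 mL + 9.86 mL = 68.26 mL; the sum is limited to 1 decimal place (3 s.f.).
Carrying full precision, 68.26 × 43.23 = 2950.8798 mL; 43.23 has 4 s.f., so the result keeps min(3, 4) = 3 s.f.
Rounded to 3 significant figures: 2.95 × 10³ mL.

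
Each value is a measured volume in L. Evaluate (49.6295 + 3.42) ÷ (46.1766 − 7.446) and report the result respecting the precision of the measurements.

1.370

49.6295 + 3.42 = 53.0495, limited to 2 d.p. → 4 s.f.; 46.1766 − 7.446 = 38.7306, limited to 3 d.p. → 5 s.f.
Carrying full precision, 53.0495 ÷ 38.7306 = 1.36970509106…; keep min(4, 5) = 4 s.f.
Rounded to 4 significant figures: 1.370.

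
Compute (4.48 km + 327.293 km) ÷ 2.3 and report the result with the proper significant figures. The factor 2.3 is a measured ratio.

1.4 × 10^2 km

4.48 km + 327.293 km = 331.773 km; the sum is limited to 2 decimal places (5 s.f.).
Carrying full precision, 331.773 ÷ 2.3 = 144.249130435… km; 2.3 has 2 s.f., so the result keeps min(5, 2) = 2 s.f.
Rounded to 2 significant figures: 1.4 × 10^2 km.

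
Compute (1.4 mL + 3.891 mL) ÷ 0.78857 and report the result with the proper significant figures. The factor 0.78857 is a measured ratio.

6.7 mL

1.4 mL + 3.891 mL = 5.291 mL; the sum is limited to 1 decimal place (2 s.f.).
Carrying full precision, 5.291 ÷ 0.78857 = 6.70961360437… mL; 0.78857 has 5 s.f., so the result keeps min(2, 5) = 2 s.f.
Rounded to 2 significant figures: 6.7 mL.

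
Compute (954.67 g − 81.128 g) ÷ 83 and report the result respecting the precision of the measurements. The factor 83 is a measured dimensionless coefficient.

11 g

954.67 g − 81.128 g = 873.542 g; the difference is limited to 2 decimal places (5 s.f.).
Carrying full precision, 873.542 ÷ 83 = 10.5246024096… g; 83 has 2 s.f., so the result keeps min(5, 2) = 2 s.f.
Rounded to 2 significant figures: 11 g.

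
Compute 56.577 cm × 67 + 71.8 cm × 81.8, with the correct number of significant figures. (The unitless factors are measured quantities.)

56.577 × 67 = 3790.659 → 3.8 × 10^3 cm (2 s.f., last digit at the 10^2 place).
71.8 × 81.8 = 5873.24 → 5.87 × 10^3 cm (3 s.f., last digit at the 10^1 place).
Sum: 9663.899 cm; keep the coarser place, 10^2.
Result: 9.7 × 10^3 cm.

9.7 × 10^3 cm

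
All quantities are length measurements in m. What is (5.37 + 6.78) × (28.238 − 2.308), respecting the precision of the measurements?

315.0 m²

5.37 + 6.78 = 12.15, limited to 2 d.p. → 4 s.f.; 28.238 − 2.308 = 25.930, limited to 3 d.p. → 5 s.f.
Carrying full precision, 12.15 × 25.930 = 315.0495; keep min(4, 5) = 4 s.f.
Rounded to 4 significant figures: 315.0 m².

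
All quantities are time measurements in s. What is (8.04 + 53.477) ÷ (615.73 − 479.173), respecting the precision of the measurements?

0.4505

8.04 + 53.477 = 61.517, limited to 2 d.p. → 4 s.f.; 615.73 − 479.173 = 136.557, limited to 2 d.p. → 5 s.f.
Carrying full precision, 61.517 ÷ 136.557 = 0.450485877692…; keep min(4, 5) = 4 s.f.
Rounded to 4 significant figures: 0.4505.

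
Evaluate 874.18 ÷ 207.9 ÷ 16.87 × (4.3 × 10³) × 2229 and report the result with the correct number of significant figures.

874.18 ÷ 207.9 ÷ 16.87 × (4.3 × 10³) × 2229 = 2388965.17209…
Multiplication/division keeps the fewest significant figures: 874.18 → 5 s.f., 207.9 → 4 s.f., 16.87 → 4 s.f., 4.3 × 10³ → 2 s.f., 2229 → 4 s.f.; limit is 2.
Rounded to 2 significant figures: 2.4 × 10⁶.

2.4 × 10⁶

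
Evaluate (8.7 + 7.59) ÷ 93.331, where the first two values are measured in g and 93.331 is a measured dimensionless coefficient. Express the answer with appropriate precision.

8.7 g + 7.59 g = 16.29 g; the sum is limited to 1 decimal place (3 s.f.).
Carrying full precision, 16.29 ÷ 93.331 = 0.174540077788… g; 93.331 has 5 s.f., so the result keeps min(3, 5) = 3 s.f.
Rounded to 3 significant figures: 0.175 g.

0.175 g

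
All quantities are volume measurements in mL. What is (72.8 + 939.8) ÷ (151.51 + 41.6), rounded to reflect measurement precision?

72.8 + 939.8 = 1012.6, limited to 1 d.p. → 5 s.f.; 151.51 + 41.6 = 193.11, limited to 1 d.p. → 4 s.f.
Carrying full precision, 1012.6 ÷ 193.11 = 5.24364351924…; keep min(5, 4) = 4 s.f.
Rounded to 4 significant figures: 5.244.

5.244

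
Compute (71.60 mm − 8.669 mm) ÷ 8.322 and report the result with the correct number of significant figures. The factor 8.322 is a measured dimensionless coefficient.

71.60 mm − 8.669 mm = 62.931 mm; the difference is limited to 2 decimal places (4 s.f.).
Carrying full precision, 62.931 ÷ 8.322 = 7.56200432588… mm; 8.322 has 4 s.f., so the result keeps min(4, 4) = 4 s.f.
Rounded to 4 significant figures: 7.562 mm.

7.562 mm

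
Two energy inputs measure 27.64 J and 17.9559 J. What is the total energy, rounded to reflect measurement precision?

27.64 J + 17.9559 J = 45.5959 J.
Addition/subtraction keeps the fewest decimal places: 27.64 → 2 decimal places, 17.9559 → 4 decimal places; limit is 2.
Rounded to 2 decimal places: 45.60 J.

45.60 J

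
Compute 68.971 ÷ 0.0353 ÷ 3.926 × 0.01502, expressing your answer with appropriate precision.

68.971 ÷ 0.0353 ÷ 3.926 × 0.01502 = 7.47500443762…
Multiplication/division keeps the fewest significant figures: 68.971 → 5 s.f., 0.0353 → 3 s.f., 3.926 → 4 s.f., 0.01502 → 4 s.f.; limit is 3.
Rounded to 3 significant figures: 7.48.

7.48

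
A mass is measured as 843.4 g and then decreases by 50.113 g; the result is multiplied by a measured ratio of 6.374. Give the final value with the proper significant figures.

5056 g

843.4 g − 50.113 g = 793.287 g; the difference is limited to 1 decimal place (4 s.f.).
Carrying full precision, 793.287 × 6.374 = 5056.411338 g; 6.374 has 4 s.f., so the result keeps min(4, 4) = 4 s.f.
Rounded to 4 significant figures: 5056 g.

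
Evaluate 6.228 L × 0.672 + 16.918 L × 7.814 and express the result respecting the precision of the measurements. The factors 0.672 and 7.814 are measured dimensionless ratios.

6.228 × 0.672 = 4.185216 → 4.19 L (3 s.f., last digit at the 10^-2 place).
16.918 × 7.814 = 132.197252 → 132.2 L (4 s.f., last digit at the 10^-1 place).
Sum: 136.382468 L; keep the coarser place, 10^-1.
Result: 136.4 L.

136.4 L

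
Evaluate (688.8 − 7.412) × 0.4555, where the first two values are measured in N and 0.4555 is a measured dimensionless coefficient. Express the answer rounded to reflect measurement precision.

310.4 N

688.8 N − 7.412 N = 681.388 N; the difference is limited to 1 decimal place (4 s.f.).
Carrying full precision, 681.388 × 0.4555 = 310.372234 N; 0.4555 has 4 s.f., so the result keeps min(4, 4) = 4 s.f.
Rounded to 4 significant figures: 310.4 N.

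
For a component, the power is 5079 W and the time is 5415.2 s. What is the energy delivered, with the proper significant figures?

2.750 × 10⁷ J

energy delivered = 5079 W × 5415.2 s = 27503800.8 J.
5079 has 4 significant figures; 5415.2 has 5.
Division/multiplication keeps the fewest: 4 significant figures.
Rounded: 2.750 × 10⁷ J.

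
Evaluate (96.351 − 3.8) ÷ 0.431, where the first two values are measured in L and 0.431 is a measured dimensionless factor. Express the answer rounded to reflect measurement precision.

2.15 × 10^2 L

96.351 L − 3.8 L = 92.551 L; the difference is limited to 1 decimal place (3 s.f.).
Carrying full precision, 92.551 ÷ 0.431 = 214.73549884… L; 0.431 has 3 s.f., so the result keeps min(3, 3) = 3 s.f.
Rounded to 3 significant figures: 2.15 × 10^2 L.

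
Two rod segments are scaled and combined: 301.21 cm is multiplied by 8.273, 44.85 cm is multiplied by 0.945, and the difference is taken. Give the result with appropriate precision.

2450. cm

301.21 × 8.273 = 2491.91033 → 2492 cm (4 s.f., last digit at the 10^0 place).
44.85 × 0.945 = 42.38325 → 42.4 cm (3 s.f., last digit at the 10^-1 place).
Difference: 2449.52708 cm; keep the coarser place, 10^0.
Result: 2450. cm.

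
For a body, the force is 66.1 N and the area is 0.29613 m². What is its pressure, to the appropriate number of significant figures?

pressure = 66.1 N ÷ 0.29613 m² = 223.212778172… Pa.
66.1 has 3 significant figures; 0.29613 has 5.
Division/multiplication keeps the fewest: 3 significant figures.
Rounded: 223 Pa.

223 Pa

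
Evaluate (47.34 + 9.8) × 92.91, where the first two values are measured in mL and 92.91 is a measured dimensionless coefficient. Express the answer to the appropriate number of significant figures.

5.31 × 10^3 mL

47.34 mL + 9.8 mL = 57.14 mL; the sum is limited to 1 decimal place (3 s.f.).
Carrying full precision, 57.14 × 92.91 = 5308.8774 mL; 92.91 has 4 s.f., so the result keeps min(3, 4) = 3 s.f.
Rounded to 3 significant figures: 5.31 × 10^3 mL.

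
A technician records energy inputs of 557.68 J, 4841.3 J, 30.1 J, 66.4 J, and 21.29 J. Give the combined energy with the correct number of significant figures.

5516.8 J

557.68 J + 4841.3 J + 30.1 J + 66.4 J + 21.29 J = 5516.77 J.
Addition/subtraction keeps the fewest decimal places: 557.68 → 2 decimal places, 4841.3 → 1 decimal place, 30.1 → 1 decimal place, 66.4 → 1 decimal place, 21.29 → 2 decimal places; limit is 1.
Rounded to 1 decimal place: 5516.8 J.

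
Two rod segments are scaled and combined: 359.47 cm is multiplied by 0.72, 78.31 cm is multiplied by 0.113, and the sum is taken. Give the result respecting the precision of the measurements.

2.7 × 10² cm

359.47 × 0.72 = 258.8184 → 2.6 × 10² cm (2 s.f., last digit at the 10^1 place).
78.31 × 0.113 = 8.84903 → 8.85 cm (3 s.f., last digit at the 10^-2 place).
Sum: 267.66743 cm; keep the coarser place, 10^1.
Result: 2.7 × 10² cm.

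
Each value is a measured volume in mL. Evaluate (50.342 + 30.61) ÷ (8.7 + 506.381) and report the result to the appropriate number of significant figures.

0.1572

50.342 + 30.61 = 80.952, limited to 2 d.p. → 4 s.f.; 8.7 + 506.381 = 515.081, limited to 1 d.p. → 4 s.f.
Carrying full precision, 80.952 ÷ 515.081 = 0.157163630575…; keep min(4, 4) = 4 s.f.
Rounded to 4 significant figures: 0.1572.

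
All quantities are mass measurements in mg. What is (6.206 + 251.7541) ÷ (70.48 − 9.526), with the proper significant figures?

4.232

6.206 + 251.7541 = 257.9601, limited to 3 d.p. → 6 s.f.; 70.48 − 9.526 = 60.954, limited to 2 d.p. → 4 s.f.
Carrying full precision, 257.9601 ÷ 60.954 = 4.23204547692…; keep min(6, 4) = 4 s.f.
Rounded to 4 significant figures: 4.232.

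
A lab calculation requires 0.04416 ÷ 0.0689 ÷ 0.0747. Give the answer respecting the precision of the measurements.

0.04416 ÷ 0.0689 ÷ 0.0747 = 8.58003858686…
Multiplication/division keeps the fewest significant figures: 0.04416 → 4 s.f., 0.0689 → 3 s.f., 0.0747 → 3 s.f.; limit is 3.
Rounded to 3 significant figures: 8.58.

8.58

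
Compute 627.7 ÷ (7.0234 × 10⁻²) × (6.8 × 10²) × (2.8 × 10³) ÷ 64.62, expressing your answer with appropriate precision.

627.7 ÷ (7.0234 × 10⁻²) × (6.8 × 10²) × (2.8 × 10³) ÷ 64.62 = 263332653.729…
Multiplication/division keeps the fewest significant figures: 627.7 → 4 s.f., 7.0234 × 10⁻² → 5 s.f., 6.8 × 10² → 2 s.f., 2.8 × 10³ → 2 s.f., 64.62 → 4 s.f.; limit is 2.
Rounded to 2 significant figures: 2.6 × 10⁸.

2.6 × 10⁸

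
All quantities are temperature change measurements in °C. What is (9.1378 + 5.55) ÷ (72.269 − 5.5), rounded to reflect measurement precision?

0.220

9.1378 + 5.55 = 14.6878, limited to 2 d.p. → 4 s.f.; 72.269 − 5.5 = 66.769, limited to 1 d.p. → 3 s.f.
Carrying full precision, 14.6878 ÷ 66.769 = 0.219979331726…; keep min(4, 3) = 3 s.f.
Rounded to 3 significant figures: 0.220.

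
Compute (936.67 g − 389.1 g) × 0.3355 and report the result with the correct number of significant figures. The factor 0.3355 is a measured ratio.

936.67 g − 389.1 g = 547.57 g; the difference is limited to 1 decimal place (4 s.f.).
Carrying full precision, 547.57 × 0.3355 = 183.709735 g; 0.3355 has 4 s.f., so the result keeps min(4, 4) = 4 s.f.
Rounded to 4 significant figures: 183.7 g.

183.7 g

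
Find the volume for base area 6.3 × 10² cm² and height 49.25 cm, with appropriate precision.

3.1 × 10⁴ cm³

volume = 6.3 × 10² cm² × 49.25 cm = 31027.5 cm³.
6.3 × 10² has 2 significant figures; 49.25 has 4.
Division/multiplication keeps the fewest: 2 significant figures.
Rounded: 3.1 × 10⁴ cm³.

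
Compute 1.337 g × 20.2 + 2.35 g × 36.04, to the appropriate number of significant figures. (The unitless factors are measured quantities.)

111.7 g

1.337 × 20.2 = 27.0074 → 27.0 g (3 s.f., last digit at the 10^-1 place).
2.35 × 36.04 = 84.694 → 84.7 g (3 s.f., last digit at the 10^-1 place).
Sum: 111.7014 g; keep the coarser place, 10^-1.
Result: 111.7 g.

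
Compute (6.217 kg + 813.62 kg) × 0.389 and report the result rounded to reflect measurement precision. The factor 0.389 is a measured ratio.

6.217 kg + 813.62 kg = 819.837 kg; the sum is limited to 2 decimal places (5 s.f.).
Carrying full precision, 819.837 × 0.389 = 318.916593 kg; 0.389 has 3 s.f., so the result keeps min(5, 3) = 3 s.f.
Rounded to 3 significant figures: 319 kg.

319 kg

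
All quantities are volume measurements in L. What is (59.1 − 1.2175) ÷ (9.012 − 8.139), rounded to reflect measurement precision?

66.3

59.1 − 1.2175 = 57.8825, limited to 1 d.p. → 3 s.f.; 9.012 − 8.139 = 0.873, limited to 3 d.p. → 3 s.f.
Carrying full precision, 57.8825 ÷ 0.873 = 66.302978236…; keep min(3, 3) = 3 s.f.
Rounded to 3 significant figures: 66.3.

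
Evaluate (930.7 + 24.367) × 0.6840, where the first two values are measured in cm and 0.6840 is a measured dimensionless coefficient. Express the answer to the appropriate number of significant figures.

930.7 cm + 24.367 cm = 955.067 cm; the sum is limited to 1 decimal place (4 s.f.).
Carrying full precision, 955.067 × 0.6840 = 653.265828 cm; 0.6840 has 4 s.f., so the result keeps min(4, 4) = 4 s.f.
Rounded to 4 significant figures: 653.3 cm.

653.3 cm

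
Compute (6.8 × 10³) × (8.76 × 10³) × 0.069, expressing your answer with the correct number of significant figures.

4.1 × 10⁶

(6.8 × 10³) × (8.76 × 10³) × 0.069 = 4110192
Multiplication/division keeps the fewest significant figures: 6.8 × 10³ → 2 s.f., 8.76 × 10³ → 3 s.f., 0.069 → 2 s.f.; limit is 2.
Rounded to 2 significant figures: 4.1 × 10⁶.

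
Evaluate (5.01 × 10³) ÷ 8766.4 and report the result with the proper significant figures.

(5.01 × 10³) ÷ 8766.4 = 0.571500273773…
Multiplication/division keeps the fewest significant figures: 5.01 × 10³ → 3 s.f., 8766.4 → 5 s.f.; limit is 3.
Rounded to 3 significant figures: 0.572.

0.572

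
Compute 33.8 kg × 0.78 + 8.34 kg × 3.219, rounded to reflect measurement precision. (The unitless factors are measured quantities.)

33.8 × 0.78 = 26.364 → 26 kg (2 s.f., last digit at the 10^0 place).
8.34 × 3.219 = 26.84646 → 26.8 kg (3 s.f., last digit at the 10^-1 place).
Sum: 53.21046 kg; keep the coarser place, 10^0.
Result: 53 kg.

53 kg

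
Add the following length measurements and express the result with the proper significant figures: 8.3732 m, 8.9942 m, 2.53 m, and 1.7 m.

21.6 m

8.3732 m + 8.9942 m + 2.53 m + 1.7 m = 21.5974 m.
Addition/subtraction keeps the fewest decimal places: 8.3732 → 4 decimal places, 8.9942 → 4 decimal places, 2.53 → 2 decimal places, 1.7 → 1 decimal place; limit is 1.
Rounded to 1 decimal place: 21.6 m.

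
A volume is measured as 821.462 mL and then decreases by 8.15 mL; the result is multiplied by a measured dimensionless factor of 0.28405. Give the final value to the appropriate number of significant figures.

231.02 mL

821.462 mL − 8.15 mL = 813.312 mL; the difference is limited to 2 decimal places (5 s.f.).
Carrying full precision, 813.312 × 0.28405 = 231.0212736 mL; 0.28405 has 5 s.f., so the result keeps min(5, 5) = 5 s.f.
Rounded to 5 significant figures: 231.02 mL.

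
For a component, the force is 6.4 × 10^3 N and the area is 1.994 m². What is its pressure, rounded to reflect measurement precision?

3.2 × 10^3 Pa

pressure = 6.4 × 10^3 N ÷ 1.994 m² = 3209.62888666… Pa.
6.4 × 10^3 has 2 significant figures; 1.994 has 4.
Division/multiplication keeps the fewest: 2 significant figures.
Rounded: 3.2 × 10^3 Pa.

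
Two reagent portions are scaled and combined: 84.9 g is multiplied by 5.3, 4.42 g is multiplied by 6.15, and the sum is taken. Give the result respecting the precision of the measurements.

4.8 × 10^2 g

84.9 × 5.3 = 449.97 → 4.5 × 10^2 g (2 s.f., last digit at the 10^1 place).
4.42 × 6.15 = 27.183 → 27.2 g (3 s.f., last digit at the 10^-1 place).
Sum: 477.153 g; keep the coarser place, 10^1.
Result: 4.8 × 10^2 g.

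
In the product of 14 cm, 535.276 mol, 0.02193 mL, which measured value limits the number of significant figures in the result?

14 cm

14 cm → 2 s.f.; 535.276 mol → 6 s.f.; 0.02193 mL → 4 s.f.
The fewest is 2 significant figures, from 14 cm.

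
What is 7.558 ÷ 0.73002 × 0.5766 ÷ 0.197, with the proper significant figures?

30.3

7.558 ÷ 0.73002 × 0.5766 ÷ 0.197 = 30.3026452095…
Multiplication/division keeps the fewest significant figures: 7.558 → 4 s.f., 0.73002 → 5 s.f., 0.5766 → 4 s.f., 0.197 → 3 s.f.; limit is 3.
Rounded to 3 significant figures: 30.3.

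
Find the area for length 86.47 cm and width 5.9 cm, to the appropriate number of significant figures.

5.1 × 10^2 cm²

area = 86.47 cm × 5.9 cm = 510.173 cm².
86.47 has 4 significant figures; 5.9 has 2.
Division/multiplication keeps the fewest: 2 significant figures.
Rounded: 5.1 × 10^2 cm².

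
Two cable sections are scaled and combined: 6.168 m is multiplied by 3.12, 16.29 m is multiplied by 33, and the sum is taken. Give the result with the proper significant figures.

6.168 × 3.12 = 19.24416 → 19.2 m (3 s.f., last digit at the 10^-1 place).
16.29 × 33 = 537.57 → 5.4 × 10² m (2 s.f., last digit at the 10^1 place).
Sum: 556.81416 m; keep the coarser place, 10^1.
Result: 5.6 × 10² m.

5.6 × 10² m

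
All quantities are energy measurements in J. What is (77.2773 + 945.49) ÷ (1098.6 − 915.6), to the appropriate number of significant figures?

5.589

77.2773 + 945.49 = 1022.7673, limited to 2 d.p. → 6 s.f.; 1098.6 − 915.6 = 183.0, limited to 1 d.p. → 4 s.f.
Carrying full precision, 1022.7673 ÷ 183.0 = 5.58889234973…; keep min(6, 4) = 4 s.f.
Rounded to 4 significant figures: 5.589.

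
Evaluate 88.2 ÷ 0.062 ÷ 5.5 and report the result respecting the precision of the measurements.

88.2 ÷ 0.062 ÷ 5.5 = 258.651026393…
Multiplication/division keeps the fewest significant figures: 88.2 → 3 s.f., 0.062 → 2 s.f., 5.5 → 2 s.f.; limit is 2.
Rounded to 2 significant figures: 2.6 × 10².

2.6 × 10²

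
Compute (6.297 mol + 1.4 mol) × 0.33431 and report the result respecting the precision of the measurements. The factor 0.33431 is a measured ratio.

2.6 mol

6.297 mol + 1.4 mol = 7.697 mol; the sum is limited to 1 decimal place (2 s.f.).
Carrying full precision, 7.697 × 0.33431 = 2.57318407 mol; 0.33431 has 5 s.f., so the result keeps min(2, 5) = 2 s.f.
Rounded to 2 significant figures: 2.6 mol.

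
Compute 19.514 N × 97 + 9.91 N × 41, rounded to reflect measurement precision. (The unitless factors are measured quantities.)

2.3 × 10³ N

19.514 × 97 = 1892.858 → 1.9 × 10³ N (2 s.f., last digit at the 10^2 place).
9.91 × 41 = 406.31 → 4.1 × 10² N (2 s.f., last digit at the 10^1 place).
Sum: 2299.168 N; keep the coarser place, 10^2.
Result: 2.3 × 10³ N.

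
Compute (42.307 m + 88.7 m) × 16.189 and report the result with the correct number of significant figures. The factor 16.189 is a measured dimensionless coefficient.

42.307 m + 88.7 m = 131.007 m; the sum is limited to 1 decimal place (4 s.f.).
Carrying full precision, 131.007 × 16.189 = 2120.872323 m; 16.189 has 5 s.f., so the result keeps min(4, 5) = 4 s.f.
Rounded to 4 significant figures: 2121 m.

2121 m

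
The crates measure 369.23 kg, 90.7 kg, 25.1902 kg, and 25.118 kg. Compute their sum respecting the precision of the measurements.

369.23 kg + 90.7 kg + 25.1902 kg + 25.118 kg = 510.2382 kg.
Addition/subtraction keeps the fewest decimal places: 369.23 → 2 decimal places, 90.7 → 1 decimal place, 25.1902 → 4 decimal places, 25.118 → 3 decimal places; limit is 1.
Rounded to 1 decimal place: 5.102 × 10^2 kg.

5.102 × 10^2 kg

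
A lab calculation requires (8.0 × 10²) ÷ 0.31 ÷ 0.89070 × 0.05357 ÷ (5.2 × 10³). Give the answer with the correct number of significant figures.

(8.0 × 10²) ÷ 0.31 ÷ 0.89070 × 0.05357 ÷ (5.2 × 10³) = 0.0298479936459…
Multiplication/division keeps the fewest significant figures: 8.0 × 10² → 2 s.f., 0.31 → 2 s.f., 0.89070 → 5 s.f., 0.05357 → 4 s.f., 5.2 × 10³ → 2 s.f.; limit is 2.
Rounded to 2 significant figures: 0.030.

0.030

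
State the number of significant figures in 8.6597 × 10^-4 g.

5

8.6597 × 10^-4: in scientific notation every digit of the coefficient is significant.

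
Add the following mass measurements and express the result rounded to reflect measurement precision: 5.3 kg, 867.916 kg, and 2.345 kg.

875.6 kg

5.3 kg + 867.916 kg + 2.345 kg = 875.561 kg.
Addition/subtraction keeps the fewest decimal places: 5.3 → 1 decimal place, 867.916 → 3 decimal places, 2.345 → 3 decimal places; limit is 1.
Rounded to 1 decimal place: 875.6 kg.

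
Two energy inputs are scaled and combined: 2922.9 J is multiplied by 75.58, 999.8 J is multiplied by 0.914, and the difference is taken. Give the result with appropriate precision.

2922.9 × 75.58 = 220912.782 → 2.209 × 10⁵ J (4 s.f., last digit at the 10^2 place).
999.8 × 0.914 = 913.8172 → 9.14 × 10² J (3 s.f., last digit at the 10^0 place).
Difference: 219998.9648 J; keep the coarser place, 10^2.
Result: 2.200 × 10⁵ J.

2.200 × 10⁵ J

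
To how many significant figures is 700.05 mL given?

5

700.05: zeros between nonzero digits are significant.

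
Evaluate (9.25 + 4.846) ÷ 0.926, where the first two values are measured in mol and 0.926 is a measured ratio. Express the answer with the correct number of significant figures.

15.2 mol

9.25 mol + 4.846 mol = 14.096 mol; the sum is limited to 2 decimal places (4 s.f.).
Carrying full precision, 14.096 ÷ 0.926 = 15.222462203… mol; 0.926 has 3 s.f., so the result keeps min(4, 3) = 3 s.f.
Rounded to 3 significant figures: 15.2 mol.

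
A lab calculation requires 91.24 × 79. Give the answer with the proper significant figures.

7.2 × 10³

91.24 × 79 = 7207.96
Multiplication/division keeps the fewest significant figures: 91.24 → 4 s.f., 79 → 2 s.f.; limit is 2.
Rounded to 2 significant figures: 7.2 × 10³.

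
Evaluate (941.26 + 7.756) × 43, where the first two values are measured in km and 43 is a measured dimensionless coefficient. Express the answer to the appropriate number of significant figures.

941.26 km + 7.756 km = 949.016 km; the sum is limited to 2 decimal places (5 s.f.).
Carrying full precision, 949.016 × 43 = 40807.688 km; 43 has 2 s.f., so the result keeps min(5, 2) = 2 s.f.
Rounded to 2 significant figures: 4.1 × 10⁴ km.

4.1 × 10⁴ km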